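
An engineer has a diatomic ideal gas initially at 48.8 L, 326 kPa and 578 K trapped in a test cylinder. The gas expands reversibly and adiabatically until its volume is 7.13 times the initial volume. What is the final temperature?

Adiabatic: TV^(γ−1) = const ⇒ T₂ = 578×(0.140)^0.400 = 263 K; PV^γ = const ⇒ P₂ = 20.8 kPa.

263 K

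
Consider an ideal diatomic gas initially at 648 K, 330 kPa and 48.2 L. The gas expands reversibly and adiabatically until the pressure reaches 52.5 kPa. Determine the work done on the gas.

-16200 J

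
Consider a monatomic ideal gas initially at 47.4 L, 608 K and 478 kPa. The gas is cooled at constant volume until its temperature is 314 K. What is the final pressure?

247 kPa

Isochoric: V stays 47.4 L; P/T = const ⇒ T₂ = 314 K, P₂ = 247 kPa.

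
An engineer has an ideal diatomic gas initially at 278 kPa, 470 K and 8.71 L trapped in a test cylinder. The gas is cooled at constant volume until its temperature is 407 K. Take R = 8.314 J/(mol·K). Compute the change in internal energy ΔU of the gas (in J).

-811 J

n = P₁V₁/(RT₁) = 278×8.71/(8.314×470) = 0.620 mol.
Isochoric: V stays 8.71 L; P/T = const ⇒ T₂ = 407 K, P₂ = 241 kPa.
For an ideal gas ΔU = nCvΔT with Cv = (5/2)R = 20.8 J/(mol·K).
ΔU = 0.620×20.8×(407−470) = -811 J.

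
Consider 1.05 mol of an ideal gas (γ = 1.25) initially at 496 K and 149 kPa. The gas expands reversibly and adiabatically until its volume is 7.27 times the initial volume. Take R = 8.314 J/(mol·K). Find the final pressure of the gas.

12.5 kPa

V₁ = nRT₁/P₁ = 1.05×8.314×496/149 = 29.1 L.
Adiabatic: TV^(γ−1) = const ⇒ T₂ = 496×(0.138)^0.250 = 302 K; PV^γ = const ⇒ P₂ = 12.5 kPa.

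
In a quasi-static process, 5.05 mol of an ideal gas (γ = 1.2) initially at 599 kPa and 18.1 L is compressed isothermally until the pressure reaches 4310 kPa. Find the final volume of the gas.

2.52 L

T₁ = P₁V₁/(nR) = 599×18.1/(5.05×8.314) = 258 K.
Isothermal: T stays 258 K; PV = const ⇒ V₂ = 2.52 L, P₂ = 4310 kPa.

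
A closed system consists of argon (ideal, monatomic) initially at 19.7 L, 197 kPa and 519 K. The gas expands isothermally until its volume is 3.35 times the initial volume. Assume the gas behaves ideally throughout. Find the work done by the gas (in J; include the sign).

4690 J

n = P₁V₁/(RT₁) = 197×19.7/(8.314×519) = 0.899 mol.
Isothermal: T stays 519 K; PV = const ⇒ V₂ = 66.0 L, P₂ = 58.8 kPa.
W = nRT ln(V₂/V₁) = 0.899×8.314×519×ln(3.35) = 4690 J.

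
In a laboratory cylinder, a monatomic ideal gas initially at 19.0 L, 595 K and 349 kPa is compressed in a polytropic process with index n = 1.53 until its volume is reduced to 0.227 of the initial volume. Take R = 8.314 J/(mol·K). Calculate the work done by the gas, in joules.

n = P₁V₁/(RT₁) = 349×19.0/(8.314×595) = 1.34 mol.
Polytropic n=1.53: T₂ = T₁(V₁/V₂)^(n−1) = 595×(4.41)^0.53 = 1310 K; P₂ = P₁(V₁/V₂)^n = 3370 kPa.
W = (P₁V₁−P₂V₂)/(n−1) = (349×19.0−3370×4.31)/0.53 = -14900 J.

-14900 J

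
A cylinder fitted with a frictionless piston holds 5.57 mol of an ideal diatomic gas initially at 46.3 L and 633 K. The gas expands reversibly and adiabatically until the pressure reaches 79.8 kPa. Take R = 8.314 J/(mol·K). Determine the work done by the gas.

32700 J

P₁ = nRT₁/V₁ = 5.57×8.314×633/46.3 = 633 kPa.
Adiabatic: T₂/T₁ = (P₂/P₁)^((γ−1)/γ) ⇒ T₂ = 633×(0.126)^0.286 = 350 K; V₂ = 203 L.
ΔU = nCvΔT = 5.57×20.8×(350−633) = -32700 J.
Q = 0 for an adiabatic process, so W = −ΔU = 32700 J.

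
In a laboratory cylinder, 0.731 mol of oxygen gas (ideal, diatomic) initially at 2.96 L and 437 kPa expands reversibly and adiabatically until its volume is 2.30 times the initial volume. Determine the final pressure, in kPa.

136 kPa

T₁ = P₁V₁/(nR) = 437×2.96/(0.731×8.314) = 213 K.
Adiabatic: TV^(γ−1) = const ⇒ T₂ = 213×(0.435)^0.400 = 153 K; PV^γ = const ⇒ P₂ = 136 kPa.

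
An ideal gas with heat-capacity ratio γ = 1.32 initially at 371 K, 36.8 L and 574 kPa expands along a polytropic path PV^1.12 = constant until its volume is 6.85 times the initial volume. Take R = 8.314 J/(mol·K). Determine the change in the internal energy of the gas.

n = P₁V₁/(RT₁) = 574×36.8/(8.314×371) = 6.85 mol.
Polytropic n=1.12: T₂ = T₁(V₁/V₂)^(n−1) = 371×(0.146)^0.12 = 295 K; P₂ = P₁(V₁/V₂)^n = 66.5 kPa.
For an ideal gas ΔU = nCvΔT with Cv = R/(γ−1) = 26.0 J/(mol·K).
ΔU = 6.85×26.0×(295−371) = -13600 J.

-13600 J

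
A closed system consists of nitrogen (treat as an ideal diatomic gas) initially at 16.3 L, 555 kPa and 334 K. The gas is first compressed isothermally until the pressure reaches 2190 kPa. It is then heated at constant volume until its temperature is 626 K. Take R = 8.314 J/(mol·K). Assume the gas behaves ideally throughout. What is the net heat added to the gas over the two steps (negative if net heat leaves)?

n = P₁V₁/(RT₁) = 555×16.3/(8.314×334) = 3.26 mol.
Step 1 — Isothermal: T stays 334 K; PV = const ⇒ V₂ = 4.13 L, P₂ = 2190 kPa.
ΔU = 0 (ideal gas, T constant).
W = nRT ln(V₂/V₁) = 3.26×8.314×334×ln(0.253) = -12400 J.
Q = ΔU + W = -12400 J.
State after step 1: P = 2190 kPa, V = 4.13 L, T = 334 K.
Step 2 — Isochoric: V stays 4.13 L; P/T = const ⇒ T₂ = 626 K, P₂ = 4100 kPa.
W = 0 (no volume change).
ΔU = nCvΔT = 3.26×20.8×(626−334) = 19800 J.
Q = ΔU = 19800 J.
Net over both steps: W = -12400 J, Q = 7350 J, ΔU = 19800 J.

7350 J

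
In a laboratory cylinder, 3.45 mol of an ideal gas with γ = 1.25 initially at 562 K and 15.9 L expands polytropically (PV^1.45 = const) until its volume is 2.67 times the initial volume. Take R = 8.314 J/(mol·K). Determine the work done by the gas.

12800 J

P₁ = nRT₁/V₁ = 3.45×8.314×562/15.9 = 1010 kPa.
Polytropic n=1.45: T₂ = T₁(V₁/V₂)^(n−1) = 562×(0.375)^0.45 = 361 K; P₂ = P₁(V₁/V₂)^n = 244 kPa.
W = (P₁V₁−P₂V₂)/(n−1) = (1010×15.9−244×42.5)/0.45 = 12800 J.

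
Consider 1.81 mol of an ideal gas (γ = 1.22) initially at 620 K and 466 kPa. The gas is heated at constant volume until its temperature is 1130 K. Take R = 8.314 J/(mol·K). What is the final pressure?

849 kPa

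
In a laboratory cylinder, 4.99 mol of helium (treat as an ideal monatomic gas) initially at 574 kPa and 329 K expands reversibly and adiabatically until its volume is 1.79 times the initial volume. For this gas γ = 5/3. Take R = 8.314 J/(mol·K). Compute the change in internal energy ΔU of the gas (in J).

V₁ = nRT₁/P₁ = 4.99×8.314×329/574 = 23.8 L.
Adiabatic: TV^(γ−1) = const ⇒ T₂ = 329×(0.559)^0.667 = 223 K; PV^γ = const ⇒ P₂ = 218 kPa.
For an ideal gas ΔU = nCvΔT with Cv = (3/2)R = 12.5 J/(mol·K).
ΔU = 4.99×12.5×(223−329) = -6590 J.

-6590 J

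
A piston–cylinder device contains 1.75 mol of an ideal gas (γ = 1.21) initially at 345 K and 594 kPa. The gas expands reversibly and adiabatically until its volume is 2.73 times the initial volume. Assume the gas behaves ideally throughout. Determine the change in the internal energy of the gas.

V₁ = nRT₁/P₁ = 1.75×8.314×345/594 = 8.45 L.
Adiabatic: TV^(γ−1) = const ⇒ T₂ = 345×(0.366)^0.210 = 279 K; PV^γ = const ⇒ P₂ = 176 kPa.
For an ideal gas ΔU = nCvΔT with Cv = R/(γ−1) = 39.6 J/(mol·K).
ΔU = 1.75×39.6×(279−345) = -4550 J.

-4550 J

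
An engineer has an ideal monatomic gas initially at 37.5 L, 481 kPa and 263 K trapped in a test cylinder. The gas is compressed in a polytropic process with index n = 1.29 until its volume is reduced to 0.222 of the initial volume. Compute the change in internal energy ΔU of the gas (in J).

14800 J

n = P₁V₁/(RT₁) = 481×37.5/(8.314×263) = 8.25 mol.
Polytropic n=1.29: T₂ = T₁(V₁/V₂)^(n−1) = 263×(4.50)^0.29 = 407 K; P₂ = P₁(V₁/V₂)^n = 3350 kPa.
For an ideal gas ΔU = nCvΔT with Cv = (3/2)R = 12.5 J/(mol·K).
ΔU = 8.25×12.5×(407−263) = 14800 J.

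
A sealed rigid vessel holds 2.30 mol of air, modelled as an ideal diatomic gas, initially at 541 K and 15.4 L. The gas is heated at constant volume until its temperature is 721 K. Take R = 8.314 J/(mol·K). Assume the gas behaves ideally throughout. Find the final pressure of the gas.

895 kPa

P₁ = nRT₁/V₁ = 2.30×8.314×541/15.4 = 672 kPa.
Isochoric: V stays 15.4 L; P/T = const ⇒ T₂ = 721 K, P₂ = 895 kPa.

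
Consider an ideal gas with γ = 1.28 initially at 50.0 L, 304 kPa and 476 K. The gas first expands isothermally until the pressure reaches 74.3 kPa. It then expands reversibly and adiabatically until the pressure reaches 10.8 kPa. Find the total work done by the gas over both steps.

40100 J

n = P₁V₁/(RT₁) = 304×50.0/(8.314×476) = 3.84 mol.
Step 1 — Isothermal: T stays 476 K; PV = const ⇒ V₂ = 205 L, P₂ = 74.3 kPa.
ΔU = 0 (ideal gas, T constant).
W = nRT ln(V₂/V₁) = 3.84×8.314×476×ln(4.09) = 21400 J.
Q = ΔU + W = 21400 J.
State after step 1: P = 74.3 kPa, V = 205 L, T = 476 K.
Step 2 — Adiabatic: T₂/T₁ = (P₂/P₁)^((γ−1)/γ) ⇒ T₂ = 476×(0.145)^0.219 = 312 K; V₂ = 923 L.
ΔU = nCvΔT = 3.84×29.7×(312−476) = -18700 J.
Q = 0 for an adiabatic process, so W = −ΔU = 18700 J.
Net over both steps: W = 40100 J, Q = 21400 J, ΔU = -18700 J.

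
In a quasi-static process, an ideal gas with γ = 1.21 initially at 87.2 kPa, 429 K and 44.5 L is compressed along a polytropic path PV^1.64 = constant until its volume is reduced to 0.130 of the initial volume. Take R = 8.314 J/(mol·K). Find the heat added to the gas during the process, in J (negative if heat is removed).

n = P₁V₁/(RT₁) = 87.2×44.5/(8.314×429) = 1.09 mol.
Polytropic n=1.64: T₂ = T₁(V₁/V₂)^(n−1) = 429×(7.69)^0.64 = 1580 K; P₂ = P₁(V₁/V₂)^n = 2480 kPa.
W = (P₁V₁−P₂V₂)/(n−1) = (87.2×44.5−2480×5.79)/0.64 = -16300 J.
ΔU = nCvΔT = 1.09×39.6×(1580−429) = 49700 J.
Q = ΔU + W = 33400 J.

33400 J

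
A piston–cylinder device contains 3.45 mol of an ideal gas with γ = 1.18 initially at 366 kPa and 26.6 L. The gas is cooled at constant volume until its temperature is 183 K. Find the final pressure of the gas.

197 kPa

T₁ = P₁V₁/(nR) = 366×26.6/(3.45×8.314) = 339 K.
Isochoric: V stays 26.6 L; P/T = const ⇒ T₂ = 183 K, P₂ = 197 kPa.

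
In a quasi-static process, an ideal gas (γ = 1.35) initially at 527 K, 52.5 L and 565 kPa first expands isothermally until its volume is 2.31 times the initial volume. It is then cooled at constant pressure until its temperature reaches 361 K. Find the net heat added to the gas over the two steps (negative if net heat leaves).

n = P₁V₁/(RT₁) = 565×52.5/(8.314×527) = 6.77 mol.
Step 1 — Isothermal: T stays 527 K; PV = const ⇒ V₂ = 121 L, P₂ = 245 kPa.
ΔU = 0 (ideal gas, T constant).
W = nRT ln(V₂/V₁) = 6.77×8.314×527×ln(2.31) = 24800 J.
Q = ΔU + W = 24800 J.
State after step 1: P = 245 kPa, V = 121 L, T = 527 K.
Step 2 — Isobaric: P stays 245 kPa; V/T = const ⇒ T₂ = 361 K, V₂ = 83.1 L.
W = PΔV = 245×(83.1−121) kPa·L = -9340 J.
ΔU = nCvΔT = 6.77×23.8×(361−527) = -26700 J.
Q = ΔU + W = nCpΔT = -36000 J.
Net over both steps: W = 15500 J, Q = -11200 J, ΔU = -26700 J.

-11200 J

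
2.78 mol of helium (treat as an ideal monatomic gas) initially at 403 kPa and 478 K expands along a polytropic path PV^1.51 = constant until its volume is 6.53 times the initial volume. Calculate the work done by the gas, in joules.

V₁ = nRT₁/P₁ = 2.78×8.314×478/403 = 27.4 L.
Polytropic n=1.51: T₂ = T₁(V₁/V₂)^(n−1) = 478×(0.153)^0.51 = 184 K; P₂ = P₁(V₁/V₂)^n = 23.7 kPa.
W = (P₁V₁−P₂V₂)/(n−1) = (403×27.4−23.7×179)/0.51 = 13300 J.

13300 J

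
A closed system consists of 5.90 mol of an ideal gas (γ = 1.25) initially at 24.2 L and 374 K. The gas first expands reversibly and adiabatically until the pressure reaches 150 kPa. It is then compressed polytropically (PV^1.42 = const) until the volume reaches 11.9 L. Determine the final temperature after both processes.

P₁ = nRT₁/V₁ = 5.90×8.314×374/24.2 = 758 kPa.
Step 1 — Adiabatic: T₂/T₁ = (P₂/P₁)^((γ−1)/γ) ⇒ T₂ = 374×(0.198)^0.200 = 270 K; V₂ = 88.5 L.
ΔU = nCvΔT = 5.90×33.3×(270−374) = -20300 J.
Q = 0 for an adiabatic process, so W = −ΔU = 20300 J.
State after step 1: P = 150 kPa, V = 88.5 L, T = 270 K.
Step 2 — Polytropic n=1.42: T₂ = T₁(V₁/V₂)^(n−1) = 270×(7.43)^0.42 = 628 K; P₂ = P₁(V₁/V₂)^n = 2590 kPa.
W = (P₁V₁−P₂V₂)/(n−1) = (150×88.5−2590×11.9)/0.42 = -41800 J.
ΔU = nCvΔT = 5.90×33.3×(628−270) = 70200 J.
Q = ΔU + W = 28400 J.
Net over both steps: W = -21500 J, Q = 28400 J, ΔU = 49900 J.

628 K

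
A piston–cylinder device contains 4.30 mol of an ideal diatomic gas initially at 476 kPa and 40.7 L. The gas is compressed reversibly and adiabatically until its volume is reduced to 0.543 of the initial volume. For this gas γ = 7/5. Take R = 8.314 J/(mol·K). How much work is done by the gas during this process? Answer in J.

-13400 J

T₁ = P₁V₁/(nR) = 476×40.7/(4.30×8.314) = 542 K.
Adiabatic: TV^(γ−1) = const ⇒ T₂ = 542×(1.84)^0.400 = 692 K; PV^γ = const ⇒ P₂ = 1120 kPa.
ΔU = nCvΔT = 4.30×20.8×(692−542) = 13400 J.
Q = 0 for an adiabatic process, so W = −ΔU = -13400 J.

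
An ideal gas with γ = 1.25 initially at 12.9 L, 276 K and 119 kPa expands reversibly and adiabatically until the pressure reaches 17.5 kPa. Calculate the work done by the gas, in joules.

n = P₁V₁/(RT₁) = 119×12.9/(8.314×276) = 0.669 mol.
Adiabatic: T₂/T₁ = (P₂/P₁)^((γ−1)/γ) ⇒ T₂ = 276×(0.147)^0.200 = 188 K; V₂ = 59.8 L.
ΔU = nCvΔT = 0.669×33.3×(188−276) = -1960 J.
Q = 0 for an adiabatic process, so W = −ΔU = 1960 J.

1960 J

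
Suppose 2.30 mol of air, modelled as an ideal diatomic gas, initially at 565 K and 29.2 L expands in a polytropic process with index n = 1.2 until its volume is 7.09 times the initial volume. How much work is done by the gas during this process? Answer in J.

17500 J

P₁ = nRT₁/V₁ = 2.30×8.314×565/29.2 = 370 kPa.
Polytropic n=1.2: T₂ = T₁(V₁/V₂)^(n−1) = 565×(0.141)^0.20 = 382 K; P₂ = P₁(V₁/V₂)^n = 35.3 kPa.
W = (P₁V₁−P₂V₂)/(n−1) = (370×29.2−35.3×207)/0.20 = 17500 J.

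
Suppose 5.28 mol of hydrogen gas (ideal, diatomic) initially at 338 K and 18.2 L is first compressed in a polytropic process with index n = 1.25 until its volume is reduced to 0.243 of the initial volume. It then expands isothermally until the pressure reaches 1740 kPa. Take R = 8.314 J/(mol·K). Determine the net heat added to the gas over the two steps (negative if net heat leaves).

11900 J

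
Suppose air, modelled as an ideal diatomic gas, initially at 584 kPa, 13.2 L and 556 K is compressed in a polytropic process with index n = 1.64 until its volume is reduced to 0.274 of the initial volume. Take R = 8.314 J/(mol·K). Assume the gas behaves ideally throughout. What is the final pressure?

Polytropic n=1.64: T₂ = T₁(V₁/V₂)^(n−1) = 556×(3.65)^0.64 = 1270 K; P₂ = P₁(V₁/V₂)^n = 4880 kPa.

4880 kPa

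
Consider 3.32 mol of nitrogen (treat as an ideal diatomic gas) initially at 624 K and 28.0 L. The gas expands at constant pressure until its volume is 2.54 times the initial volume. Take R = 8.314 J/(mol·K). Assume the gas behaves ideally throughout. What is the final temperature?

P₁ = nRT₁/V₁ = 3.32×8.314×624/28.0 = 615 kPa.
Isobaric: P stays 615 kPa; V/T = const ⇒ T₂ = 1580 K, V₂ = 71.1 L.

1580 K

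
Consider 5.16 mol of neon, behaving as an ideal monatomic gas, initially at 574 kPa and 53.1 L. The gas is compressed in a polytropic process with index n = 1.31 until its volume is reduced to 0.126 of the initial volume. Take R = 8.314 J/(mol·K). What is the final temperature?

T₁ = P₁V₁/(nR) = 574×53.1/(5.16×8.314) = 710 K.
Polytropic n=1.31: T₂ = T₁(V₁/V₂)^(n−1) = 710×(7.94)^0.31 = 1350 K; P₂ = P₁(V₁/V₂)^n = 8660 kPa.

1350 K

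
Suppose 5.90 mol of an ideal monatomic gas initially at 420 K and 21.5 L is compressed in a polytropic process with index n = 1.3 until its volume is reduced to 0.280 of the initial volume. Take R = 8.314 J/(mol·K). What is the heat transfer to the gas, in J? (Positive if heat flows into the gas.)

-17600 J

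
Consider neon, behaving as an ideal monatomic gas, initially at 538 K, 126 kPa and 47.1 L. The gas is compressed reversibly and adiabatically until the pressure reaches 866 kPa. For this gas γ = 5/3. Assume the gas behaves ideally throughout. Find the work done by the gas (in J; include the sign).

n = P₁V₁/(RT₁) = 126×47.1/(8.314×538) = 1.33 mol.
Adiabatic: T₂/T₁ = (P₂/P₁)^((γ−1)/γ) ⇒ T₂ = 538×(6.87)^0.400 = 1160 K; V₂ = 14.8 L.
ΔU = nCvΔT = 1.33×12.5×(1160−538) = 10300 J.
Q = 0 for an adiabatic process, so W = −ΔU = -10300 J.

-10300 J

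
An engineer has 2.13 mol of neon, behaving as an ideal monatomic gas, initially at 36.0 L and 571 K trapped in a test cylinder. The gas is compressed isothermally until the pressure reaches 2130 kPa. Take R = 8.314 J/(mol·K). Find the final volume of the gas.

4.75 L

P₁ = nRT₁/V₁ = 2.13×8.314×571/36.0 = 281 kPa.
Isothermal: T stays 571 K; PV = const ⇒ V₂ = 4.75 L, P₂ = 2130 kPa.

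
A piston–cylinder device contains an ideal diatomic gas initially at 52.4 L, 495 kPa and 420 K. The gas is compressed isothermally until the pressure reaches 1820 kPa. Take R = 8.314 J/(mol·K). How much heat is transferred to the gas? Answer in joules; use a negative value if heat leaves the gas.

n = P₁V₁/(RT₁) = 495×52.4/(8.314×420) = 7.43 mol.
Isothermal: T stays 420 K; PV = const ⇒ V₂ = 14.3 L, P₂ = 1820 kPa.
ΔU = 0 (ideal gas, T constant).
W = nRT ln(V₂/V₁) = 7.43×8.314×420×ln(0.272) = -33800 J.
Q = ΔU + W = -33800 J.

-33800 J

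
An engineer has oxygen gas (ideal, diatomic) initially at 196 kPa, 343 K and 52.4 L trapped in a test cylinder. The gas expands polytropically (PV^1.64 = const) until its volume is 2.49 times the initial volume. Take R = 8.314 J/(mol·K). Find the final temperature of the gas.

191 K

Polytropic n=1.64: T₂ = T₁(V₁/V₂)^(n−1) = 343×(0.402)^0.64 = 191 K; P₂ = P₁(V₁/V₂)^n = 43.9 kPa.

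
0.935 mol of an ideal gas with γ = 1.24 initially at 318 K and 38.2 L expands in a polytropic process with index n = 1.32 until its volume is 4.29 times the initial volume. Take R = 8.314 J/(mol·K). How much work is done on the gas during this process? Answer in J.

-2880 J

P₁ = nRT₁/V₁ = 0.935×8.314×318/38.2 = 64.7 kPa.
Polytropic n=1.32: T₂ = T₁(V₁/V₂)^(n−1) = 318×(0.233)^0.32 = 200 K; P₂ = P₁(V₁/V₂)^n = 9.47 kPa.
W = (P₁V₁−P₂V₂)/(n−1) = (64.7×38.2−9.47×164)/0.32 = 2880 J.
Work done on the gas = −W_by = -2880 J.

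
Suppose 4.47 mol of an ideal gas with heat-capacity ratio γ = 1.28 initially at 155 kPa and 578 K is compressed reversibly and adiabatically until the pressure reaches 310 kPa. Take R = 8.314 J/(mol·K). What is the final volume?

V₁ = nRT₁/P₁ = 4.47×8.314×578/155 = 139 L.
Adiabatic: T₂/T₁ = (P₂/P₁)^((γ−1)/γ) ⇒ T₂ = 578×(2.00)^0.219 = 673 K; V₂ = 80.6 L.

80.6 L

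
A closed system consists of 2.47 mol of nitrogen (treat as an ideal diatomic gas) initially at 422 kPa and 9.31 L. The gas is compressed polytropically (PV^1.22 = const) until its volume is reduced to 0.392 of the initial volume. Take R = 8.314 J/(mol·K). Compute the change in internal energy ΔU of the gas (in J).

2250 J

T₁ = P₁V₁/(nR) = 422×9.31/(2.47×8.314) = 191 K.
Polytropic n=1.22: T₂ = T₁(V₁/V₂)^(n−1) = 191×(2.55)^0.22 = 235 K; P₂ = P₁(V₁/V₂)^n = 1320 kPa.
For an ideal gas ΔU = nCvΔT with Cv = (5/2)R = 20.8 J/(mol·K).
ΔU = 2.47×20.8×(235−191) = 2250 J.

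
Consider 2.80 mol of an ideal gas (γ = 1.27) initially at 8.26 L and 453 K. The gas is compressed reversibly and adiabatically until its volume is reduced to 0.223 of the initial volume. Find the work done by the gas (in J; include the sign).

-19500 J

P₁ = nRT₁/V₁ = 2.80×8.314×453/8.26 = 1280 kPa.
Adiabatic: TV^(γ−1) = const ⇒ T₂ = 453×(4.48)^0.270 = 679 K; PV^γ = const ⇒ P₂ = 8580 kPa.
ΔU = nCvΔT = 2.80×30.8×(679−453) = 19500 J.
Q = 0 for an adiabatic process, so W = −ΔU = -19500 J.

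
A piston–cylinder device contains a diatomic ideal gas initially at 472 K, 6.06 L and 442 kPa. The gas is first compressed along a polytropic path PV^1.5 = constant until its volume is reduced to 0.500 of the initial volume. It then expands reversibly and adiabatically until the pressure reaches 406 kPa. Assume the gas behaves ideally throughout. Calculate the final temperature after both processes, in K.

484 K

n = P₁V₁/(RT₁) = 442×6.06/(8.314×472) = 0.683 mol.
Step 1 — Polytropic n=1.5: T₂ = T₁(V₁/V₂)^(n−1) = 472×(2.00)^0.50 = 668 K; P₂ = P₁(V₁/V₂)^n = 1250 kPa.
W = (P₁V₁−P₂V₂)/(n−1) = (442×6.06−1250×3.03)/0.50 = -2220 J.
ΔU = nCvΔT = 0.683×20.8×(668−472) = 2770 J.
Q = ΔU + W = 555 J.
State after step 1: P = 1250 kPa, V = 3.03 L, T = 668 K.
Step 2 — Adiabatic: T₂/T₁ = (P₂/P₁)^((γ−1)/γ) ⇒ T₂ = 668×(0.325)^0.286 = 484 K; V₂ = 6.77 L.
ΔU = nCvΔT = 0.683×20.8×(484−668) = -2600 J.
Q = 0 for an adiabatic process, so W = −ΔU = 2600 J.
Net over both steps: W = 384 J, Q = 555 J, ΔU = 171 J.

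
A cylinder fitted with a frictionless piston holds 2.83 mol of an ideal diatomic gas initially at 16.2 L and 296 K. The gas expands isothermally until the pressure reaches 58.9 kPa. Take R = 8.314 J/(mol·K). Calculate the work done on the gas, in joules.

P₁ = nRT₁/V₁ = 2.83×8.314×296/16.2 = 430 kPa.
Isothermal: T stays 296 K; PV = const ⇒ V₂ = 118 L, P₂ = 58.9 kPa.
W = nRT ln(V₂/V₁) = 2.83×8.314×296×ln(7.30) = 13800 J.
Work done on the gas = −W_by = -13800 J.

-13800 J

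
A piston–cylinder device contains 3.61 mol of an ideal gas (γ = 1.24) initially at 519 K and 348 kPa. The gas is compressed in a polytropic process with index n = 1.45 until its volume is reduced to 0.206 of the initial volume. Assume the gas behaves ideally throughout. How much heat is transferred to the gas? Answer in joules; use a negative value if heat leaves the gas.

V₁ = nRT₁/P₁ = 3.61×8.314×519/348 = 44.8 L.
Polytropic n=1.45: T₂ = T₁(V₁/V₂)^(n−1) = 519×(4.85)^0.45 = 1060 K; P₂ = P₁(V₁/V₂)^n = 3440 kPa.
W = (P₁V₁−P₂V₂)/(n−1) = (348×44.8−3440×9.22)/0.45 = -35900 J.
ΔU = nCvΔT = 3.61×34.6×(1060−519) = 67200 J.
Q = ΔU + W = 31400 J.

31400 J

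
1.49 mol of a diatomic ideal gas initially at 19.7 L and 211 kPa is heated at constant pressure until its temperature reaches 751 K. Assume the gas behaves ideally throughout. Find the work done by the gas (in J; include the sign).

T₁ = P₁V₁/(nR) = 211×19.7/(1.49×8.314) = 336 K.
Isobaric: P stays 211 kPa; V/T = const ⇒ T₂ = 751 K, V₂ = 44.1 L.
W = PΔV = 211×(44.1−19.7) kPa·L = 5150 J.

5150 J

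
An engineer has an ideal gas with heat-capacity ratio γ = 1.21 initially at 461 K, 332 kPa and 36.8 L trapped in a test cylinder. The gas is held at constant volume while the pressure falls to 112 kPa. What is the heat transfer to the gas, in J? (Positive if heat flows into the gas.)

-38600 J

n = P₁V₁/(RT₁) = 332×36.8/(8.314×461) = 3.19 mol.
Isochoric: V stays 36.8 L; P/T = const ⇒ T₂ = 156 K, P₂ = 112 kPa.
W = 0 (no volume change).
ΔU = nCvΔT = 3.19×39.6×(156−461) = -38600 J.
Q = ΔU = -38600 J.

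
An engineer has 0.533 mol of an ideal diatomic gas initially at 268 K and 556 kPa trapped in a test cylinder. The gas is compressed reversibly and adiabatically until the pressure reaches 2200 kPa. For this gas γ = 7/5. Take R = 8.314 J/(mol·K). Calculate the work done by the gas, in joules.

V₁ = nRT₁/P₁ = 0.533×8.314×268/556 = 2.14 L.
Adiabatic: T₂/T₁ = (P₂/P₁)^((γ−1)/γ) ⇒ T₂ = 268×(3.96)^0.286 = 397 K; V₂ = 0.800 L.
ΔU = nCvΔT = 0.533×20.8×(397−268) = 1430 J.
Q = 0 for an adiabatic process, so W = −ΔU = -1430 J.

-1430 J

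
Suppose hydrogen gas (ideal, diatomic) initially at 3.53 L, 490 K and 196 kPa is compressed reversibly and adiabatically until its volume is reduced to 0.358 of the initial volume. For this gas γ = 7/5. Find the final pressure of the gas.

826 kPa

Adiabatic: TV^(γ−1) = const ⇒ T₂ = 490×(2.79)^0.400 = 739 K; PV^γ = const ⇒ P₂ = 826 kPa.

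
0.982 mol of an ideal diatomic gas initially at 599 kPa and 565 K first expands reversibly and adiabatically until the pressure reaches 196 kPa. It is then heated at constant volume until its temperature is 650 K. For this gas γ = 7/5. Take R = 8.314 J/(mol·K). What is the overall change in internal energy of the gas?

1730 J

V₁ = nRT₁/P₁ = 0.982×8.314×565/599 = 7.70 L.
Step 1 — Adiabatic: T₂/T₁ = (P₂/P₁)^((γ−1)/γ) ⇒ T₂ = 565×(0.327)^0.286 = 411 K; V₂ = 17.1 L.
ΔU = nCvΔT = 0.982×20.8×(411−565) = -3150 J.
Q = 0 for an adiabatic process, so W = −ΔU = 3150 J.
State after step 1: P = 196 kPa, V = 17.1 L, T = 411 K.
Step 2 — Isochoric: V stays 17.1 L; P/T = const ⇒ T₂ = 650 K, P₂ = 310 kPa.
W = 0 (no volume change).
ΔU = nCvΔT = 0.982×20.8×(650−411) = 4890 J.
Q = ΔU = 4890 J.
Net over both steps: W = 3150 J, Q = 4890 J, ΔU = 1730 J.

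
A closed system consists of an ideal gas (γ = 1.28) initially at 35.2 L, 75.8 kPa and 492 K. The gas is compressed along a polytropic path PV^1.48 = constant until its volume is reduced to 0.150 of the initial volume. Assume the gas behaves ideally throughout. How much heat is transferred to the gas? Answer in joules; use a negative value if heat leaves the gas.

5900 J

n = P₁V₁/(RT₁) = 75.8×35.2/(8.314×492) = 0.652 mol.
Polytropic n=1.48: T₂ = T₁(V₁/V₂)^(n−1) = 492×(6.67)^0.48 = 1220 K; P₂ = P₁(V₁/V₂)^n = 1260 kPa.
W = (P₁V₁−P₂V₂)/(n−1) = (75.8×35.2−1260×5.28)/0.48 = -8260 J.
ΔU = nCvΔT = 0.652×29.7×(1220−492) = 14200 J.
Q = ΔU + W = 5900 J.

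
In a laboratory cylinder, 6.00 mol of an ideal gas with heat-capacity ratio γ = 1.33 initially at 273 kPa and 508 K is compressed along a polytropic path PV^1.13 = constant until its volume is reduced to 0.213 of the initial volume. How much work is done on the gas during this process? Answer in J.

43400 J

V₁ = nRT₁/P₁ = 6.00×8.314×508/273 = 92.8 L.
Polytropic n=1.13: T₂ = T₁(V₁/V₂)^(n−1) = 508×(4.69)^0.13 = 621 K; P₂ = P₁(V₁/V₂)^n = 1570 kPa.
W = (P₁V₁−P₂V₂)/(n−1) = (273×92.8−1570×19.8)/0.13 = -43400 J.
Work done on the gas = −W_by = 43400 J.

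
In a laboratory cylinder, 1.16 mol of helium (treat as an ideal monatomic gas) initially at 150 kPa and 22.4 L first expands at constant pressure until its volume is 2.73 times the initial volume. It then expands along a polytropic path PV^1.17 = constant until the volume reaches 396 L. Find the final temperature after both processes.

T₁ = P₁V₁/(nR) = 150×22.4/(1.16×8.314) = 348 K.
Step 1 — Isobaric: P stays 150 kPa; V/T = const ⇒ T₂ = 951 K, V₂ = 61.2 L.
W = PΔV = 150×(61.2−22.4) kPa·L = 5810 J.
ΔU = nCvΔT = 1.16×12.5×(951−348) = 8720 J.
Q = ΔU + W = nCpΔT = 14500 J.
State after step 1: P = 150 kPa, V = 61.2 L, T = 951 K.
Step 2 — Polytropic n=1.17: T₂ = T₁(V₁/V₂)^(n−1) = 951×(0.154)^0.17 = 692 K; P₂ = P₁(V₁/V₂)^n = 16.9 kPa.
W = (P₁V₁−P₂V₂)/(n−1) = (150×61.2−16.9×396)/0.17 = 14700 J.
ΔU = nCvΔT = 1.16×12.5×(692−951) = -3740 J.
Q = ΔU + W = 10900 J.
Net over both steps: W = 20500 J, Q = 25500 J, ΔU = 4980 J.

692 K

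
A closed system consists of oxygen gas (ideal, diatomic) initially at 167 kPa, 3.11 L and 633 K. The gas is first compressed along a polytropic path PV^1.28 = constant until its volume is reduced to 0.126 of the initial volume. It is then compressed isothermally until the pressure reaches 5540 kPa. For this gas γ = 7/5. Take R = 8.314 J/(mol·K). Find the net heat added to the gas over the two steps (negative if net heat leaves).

-1230 J

n = P₁V₁/(RT₁) = 167×3.11/(8.314×633) = 0.0987 mol.
Step 1 — Polytropic n=1.28: T₂ = T₁(V₁/V₂)^(n−1) = 633×(7.94)^0.28 = 1130 K; P₂ = P₁(V₁/V₂)^n = 2370 kPa.
W = (P₁V₁−P₂V₂)/(n−1) = (167×3.11−2370×0.392)/0.28 = -1460 J.
ΔU = nCvΔT = 0.0987×20.8×(1130−633) = 1020 J.
Q = ΔU + W = -437 J.
State after step 1: P = 2370 kPa, V = 0.392 L, T = 1130 K.
Step 2 — Isothermal: T stays 1130 K; PV = const ⇒ V₂ = 0.167 L, P₂ = 5540 kPa.
ΔU = 0 (ideal gas, T constant).
W = nRT ln(V₂/V₁) = 0.0987×8.314×1130×ln(0.427) = -789 J.
Q = ΔU + W = -789 J.
Net over both steps: W = -2250 J, Q = -1230 J, ΔU = 1020 J.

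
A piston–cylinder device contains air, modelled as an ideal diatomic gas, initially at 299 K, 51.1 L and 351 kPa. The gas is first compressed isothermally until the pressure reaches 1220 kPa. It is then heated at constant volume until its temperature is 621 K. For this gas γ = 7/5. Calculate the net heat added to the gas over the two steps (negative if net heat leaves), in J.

25900 J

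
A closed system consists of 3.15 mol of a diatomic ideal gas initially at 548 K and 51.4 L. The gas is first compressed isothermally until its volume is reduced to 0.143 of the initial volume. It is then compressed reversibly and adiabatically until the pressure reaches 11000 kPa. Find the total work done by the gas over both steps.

P₁ = nRT₁/V₁ = 3.15×8.314×548/51.4 = 279 kPa.
Step 1 — Isothermal: T stays 548 K; PV = const ⇒ V₂ = 7.35 L, P₂ = 1950 kPa.
ΔU = 0 (ideal gas, T constant).
W = nRT ln(V₂/V₁) = 3.15×8.314×548×ln(0.143) = -27900 J.
Q = ΔU + W = -27900 J.
State after step 1: P = 1950 kPa, V = 7.35 L, T = 548 K.
Step 2 — Adiabatic: T₂/T₁ = (P₂/P₁)^((γ−1)/γ) ⇒ T₂ = 548×(5.63)^0.286 = 898 K; V₂ = 2.14 L.
ΔU = nCvΔT = 3.15×20.8×(898−548) = 22900 J.
Q = 0 for an adiabatic process, so W = −ΔU = -22900 J.
Net over both steps: W = -50800 J, Q = -27900 J, ΔU = 22900 J.

-50800 J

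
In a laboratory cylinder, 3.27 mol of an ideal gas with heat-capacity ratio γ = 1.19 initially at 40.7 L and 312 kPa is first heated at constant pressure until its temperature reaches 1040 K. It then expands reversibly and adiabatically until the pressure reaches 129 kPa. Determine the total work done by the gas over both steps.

35100 J

T₁ = P₁V₁/(nR) = 312×40.7/(3.27×8.314) = 467 K.
Step 1 — Isobaric: P stays 312 kPa; V/T = const ⇒ T₂ = 1040 K, V₂ = 90.6 L.
W = PΔV = 312×(90.6−40.7) kPa·L = 15600 J.
ΔU = nCvΔT = 3.27×43.8×(1040−467) = 82000 J.
Q = ΔU + W = nCpΔT = 97600 J.
State after step 1: P = 312 kPa, V = 90.6 L, T = 1040 K.
Step 2 — Adiabatic: T₂/T₁ = (P₂/P₁)^((γ−1)/γ) ⇒ T₂ = 1040×(0.413)^0.160 = 903 K; V₂ = 190 L.
ΔU = nCvΔT = 3.27×43.8×(903−1040) = -19600 J.
Q = 0 for an adiabatic process, so W = −ΔU = 19600 J.
Net over both steps: W = 35100 J, Q = 97600 J, ΔU = 62400 J.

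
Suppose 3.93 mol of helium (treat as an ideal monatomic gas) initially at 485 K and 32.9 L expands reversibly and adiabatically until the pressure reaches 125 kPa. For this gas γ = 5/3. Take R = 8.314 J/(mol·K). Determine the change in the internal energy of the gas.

P₁ = nRT₁/V₁ = 3.93×8.314×485/32.9 = 482 kPa.
Adiabatic: T₂/T₁ = (P₂/P₁)^((γ−1)/γ) ⇒ T₂ = 485×(0.260)^0.400 = 283 K; V₂ = 73.9 L.
For an ideal gas ΔU = nCvΔT with Cv = (3/2)R = 12.5 J/(mol·K).
ΔU = 3.93×12.5×(283−485) = -9910 J.

-9910 J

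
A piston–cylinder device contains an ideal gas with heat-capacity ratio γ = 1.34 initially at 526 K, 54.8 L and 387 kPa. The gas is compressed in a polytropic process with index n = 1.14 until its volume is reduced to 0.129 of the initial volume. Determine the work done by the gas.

n = P₁V₁/(RT₁) = 387×54.8/(8.314×526) = 4.85 mol.
Polytropic n=1.14: T₂ = T₁(V₁/V₂)^(n−1) = 526×(7.75)^0.14 = 701 K; P₂ = P₁(V₁/V₂)^n = 4000 kPa.
W = (P₁V₁−P₂V₂)/(n−1) = (387×54.8−4000×7.07)/0.14 = -50300 J.

-50300 J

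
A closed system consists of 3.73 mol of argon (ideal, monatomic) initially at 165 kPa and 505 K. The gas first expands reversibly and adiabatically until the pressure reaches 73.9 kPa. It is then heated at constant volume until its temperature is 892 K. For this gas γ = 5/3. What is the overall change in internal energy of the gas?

18000 J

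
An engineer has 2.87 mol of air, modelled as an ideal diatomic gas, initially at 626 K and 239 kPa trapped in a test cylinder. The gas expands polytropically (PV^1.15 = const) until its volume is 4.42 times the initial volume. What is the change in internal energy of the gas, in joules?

V₁ = nRT₁/P₁ = 2.87×8.314×626/239 = 62.5 L.
Polytropic n=1.15: T₂ = T₁(V₁/V₂)^(n−1) = 626×(0.226)^0.15 = 501 K; P₂ = P₁(V₁/V₂)^n = 43.3 kPa.
For an ideal gas ΔU = nCvΔT with Cv = (5/2)R = 20.8 J/(mol·K).
ΔU = 2.87×20.8×(501−626) = -7460 J.

-7460 J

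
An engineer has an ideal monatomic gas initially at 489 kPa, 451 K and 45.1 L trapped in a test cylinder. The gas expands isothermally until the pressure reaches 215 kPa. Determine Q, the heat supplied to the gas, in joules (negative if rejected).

18100 J

n = P₁V₁/(RT₁) = 489×45.1/(8.314×451) = 5.88 mol.
Isothermal: T stays 451 K; PV = const ⇒ V₂ = 103 L, P₂ = 215 kPa.
ΔU = 0 (ideal gas, T constant).
W = nRT ln(V₂/V₁) = 5.88×8.314×451×ln(2.27) = 18100 J.
Q = ΔU + W = 18100 J.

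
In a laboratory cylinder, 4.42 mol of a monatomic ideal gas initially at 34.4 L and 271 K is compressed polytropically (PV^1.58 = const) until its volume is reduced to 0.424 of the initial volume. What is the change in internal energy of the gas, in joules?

P₁ = nRT₁/V₁ = 4.42×8.314×271/34.4 = 289 kPa.
Polytropic n=1.58: T₂ = T₁(V₁/V₂)^(n−1) = 271×(2.36)^0.58 = 446 K; P₂ = P₁(V₁/V₂)^n = 1120 kPa.
For an ideal gas ΔU = nCvΔT with Cv = (3/2)R = 12.5 J/(mol·K).
ΔU = 4.42×12.5×(446−271) = 9630 J.

9630 J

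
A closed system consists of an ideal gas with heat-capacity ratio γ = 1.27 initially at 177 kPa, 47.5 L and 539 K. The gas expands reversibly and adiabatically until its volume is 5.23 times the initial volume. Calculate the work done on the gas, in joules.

-11200 J

n = P₁V₁/(RT₁) = 177×47.5/(8.314×539) = 1.88 mol.
Adiabatic: TV^(γ−1) = const ⇒ T₂ = 539×(0.191)^0.270 = 345 K; PV^γ = const ⇒ P₂ = 21.7 kPa.
ΔU = nCvΔT = 1.88×30.8×(345−539) = -11200 J.
Q = 0 for an adiabatic process, so W = −ΔU = 11200 J.
Work done on the gas = −W_by = -11200 J.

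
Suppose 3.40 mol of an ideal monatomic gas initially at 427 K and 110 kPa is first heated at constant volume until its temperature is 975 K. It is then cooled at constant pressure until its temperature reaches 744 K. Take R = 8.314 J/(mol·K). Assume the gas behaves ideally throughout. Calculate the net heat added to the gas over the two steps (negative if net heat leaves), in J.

6910 J

V₁ = nRT₁/P₁ = 3.40×8.314×427/110 = 110 L.
Step 1 — Isochoric: V stays 110 L; P/T = const ⇒ T₂ = 975 K, P₂ = 251 kPa.
W = 0 (no volume change).
ΔU = nCvΔT = 3.40×12.5×(975−427) = 23200 J.
Q = ΔU = 23200 J.
State after step 1: P = 251 kPa, V = 110 L, T = 975 K.
Step 2 — Isobaric: P stays 251 kPa; V/T = const ⇒ T₂ = 744 K, V₂ = 83.7 L.
W = PΔV = 251×(83.7−110) kPa·L = -6530 J.
ΔU = nCvΔT = 3.40×12.5×(744−975) = -9790 J.
Q = ΔU + W = nCpΔT = -16300 J.
Net over both steps: W = -6530 J, Q = 6910 J, ΔU = 13400 J.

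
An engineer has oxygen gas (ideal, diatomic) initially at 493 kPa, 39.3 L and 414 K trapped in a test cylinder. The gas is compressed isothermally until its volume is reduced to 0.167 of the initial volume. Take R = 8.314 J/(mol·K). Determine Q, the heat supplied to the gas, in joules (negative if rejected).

-34700 J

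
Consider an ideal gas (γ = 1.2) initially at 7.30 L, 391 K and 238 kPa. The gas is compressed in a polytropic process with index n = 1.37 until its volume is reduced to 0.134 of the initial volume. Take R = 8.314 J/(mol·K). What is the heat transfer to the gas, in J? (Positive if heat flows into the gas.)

4400 J

n = P₁V₁/(RT₁) = 238×7.30/(8.314×391) = 0.534 mol.
Polytropic n=1.37: T₂ = T₁(V₁/V₂)^(n−1) = 391×(7.46)^0.37 = 823 K; P₂ = P₁(V₁/V₂)^n = 3740 kPa.
W = (P₁V₁−P₂V₂)/(n−1) = (238×7.30−3740×0.978)/0.37 = -5180 J.
ΔU = nCvΔT = 0.534×41.6×(823−391) = 9590 J.
Q = ΔU + W = 4400 J.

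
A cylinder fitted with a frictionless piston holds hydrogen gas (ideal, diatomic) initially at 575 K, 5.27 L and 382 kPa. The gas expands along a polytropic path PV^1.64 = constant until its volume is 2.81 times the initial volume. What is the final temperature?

Polytropic n=1.64: T₂ = T₁(V₁/V₂)^(n−1) = 575×(0.356)^0.64 = 297 K; P₂ = P₁(V₁/V₂)^n = 70.2 kPa.

297 K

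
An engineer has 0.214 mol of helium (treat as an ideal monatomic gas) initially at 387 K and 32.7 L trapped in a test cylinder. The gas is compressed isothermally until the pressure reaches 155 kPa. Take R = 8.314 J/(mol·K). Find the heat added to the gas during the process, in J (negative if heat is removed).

P₁ = nRT₁/V₁ = 0.214×8.314×387/32.7 = 21.1 kPa.
Isothermal: T stays 387 K; PV = const ⇒ V₂ = 4.44 L, P₂ = 155 kPa.
ΔU = 0 (ideal gas, T constant).
W = nRT ln(V₂/V₁) = 0.214×8.314×387×ln(0.136) = -1370 J.
Q = ΔU + W = -1370 J.

-1370 J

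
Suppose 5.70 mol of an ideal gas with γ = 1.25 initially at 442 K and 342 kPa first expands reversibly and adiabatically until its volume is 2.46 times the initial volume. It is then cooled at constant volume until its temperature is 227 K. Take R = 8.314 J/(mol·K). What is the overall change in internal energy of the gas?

V₁ = nRT₁/P₁ = 5.70×8.314×442/342 = 61.2 L.
Step 1 — Adiabatic: TV^(γ−1) = const ⇒ T₂ = 442×(0.407)^0.250 = 353 K; PV^γ = const ⇒ P₂ = 111 kPa.
ΔU = nCvΔT = 5.70×33.3×(353−442) = -16900 J.
Q = 0 for an adiabatic process, so W = −ΔU = 16900 J.
State after step 1: P = 111 kPa, V = 151 L, T = 353 K.
Step 2 — Isochoric: V stays 151 L; P/T = const ⇒ T₂ = 227 K, P₂ = 71.4 kPa.
W = 0 (no volume change).
ΔU = nCvΔT = 5.70×33.3×(227−353) = -23900 J.
Q = ΔU = -23900 J.
Net over both steps: W = 16900 J, Q = -23900 J, ΔU = -40800 J.

-40800 J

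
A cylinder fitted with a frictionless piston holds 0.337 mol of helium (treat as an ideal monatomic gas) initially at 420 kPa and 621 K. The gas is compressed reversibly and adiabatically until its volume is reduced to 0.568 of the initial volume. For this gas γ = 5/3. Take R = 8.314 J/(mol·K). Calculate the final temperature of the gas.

V₁ = nRT₁/P₁ = 0.337×8.314×621/420 = 4.14 L.
Adiabatic: TV^(γ−1) = const ⇒ T₂ = 621×(1.76)^0.667 = 905 K; PV^γ = const ⇒ P₂ = 1080 kPa.

905 K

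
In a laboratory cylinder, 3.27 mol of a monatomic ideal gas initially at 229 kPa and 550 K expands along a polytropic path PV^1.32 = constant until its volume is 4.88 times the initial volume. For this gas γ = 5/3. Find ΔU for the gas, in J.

-8920 J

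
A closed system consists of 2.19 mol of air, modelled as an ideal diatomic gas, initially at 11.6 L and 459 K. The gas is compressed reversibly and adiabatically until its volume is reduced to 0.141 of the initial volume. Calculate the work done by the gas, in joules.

-24800 J

P₁ = nRT₁/V₁ = 2.19×8.314×459/11.6 = 720 kPa.
Adiabatic: TV^(γ−1) = const ⇒ T₂ = 459×(7.09)^0.400 = 1000 K; PV^γ = const ⇒ P₂ = 11200 kPa.
ΔU = nCvΔT = 2.19×20.8×(1000−459) = 24800 J.
Q = 0 for an adiabatic process, so W = −ΔU = -24800 J.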